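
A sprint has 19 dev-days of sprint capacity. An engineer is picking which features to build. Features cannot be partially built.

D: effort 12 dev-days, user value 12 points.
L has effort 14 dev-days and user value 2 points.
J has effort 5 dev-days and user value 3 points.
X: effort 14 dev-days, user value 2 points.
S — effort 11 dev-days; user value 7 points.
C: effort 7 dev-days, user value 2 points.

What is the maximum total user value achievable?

Take D and J: effort 12 + 5 = 17 ≤ 19, user value 12 + 3 = 15.
No other feasible combination does better.

15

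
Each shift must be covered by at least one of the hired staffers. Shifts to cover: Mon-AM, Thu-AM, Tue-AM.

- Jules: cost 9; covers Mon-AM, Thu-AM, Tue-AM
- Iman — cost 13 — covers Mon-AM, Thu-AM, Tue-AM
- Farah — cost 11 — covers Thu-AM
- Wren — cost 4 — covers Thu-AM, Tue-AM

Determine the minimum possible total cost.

9

The greedy cost-per-new-shift heuristic would pick Wren and Jules for 13, but a cheaper cover exists.
Jules alone covers Mon-AM, Thu-AM, Tue-AM — every shift.
Total cost: 9.
No cover costs less than 9.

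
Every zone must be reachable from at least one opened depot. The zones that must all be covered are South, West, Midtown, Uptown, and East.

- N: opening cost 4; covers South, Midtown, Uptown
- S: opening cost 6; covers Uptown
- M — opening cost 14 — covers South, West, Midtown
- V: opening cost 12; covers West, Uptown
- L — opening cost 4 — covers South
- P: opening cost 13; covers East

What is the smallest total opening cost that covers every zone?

Choose N, V, and P: together they cover South, West, Midtown, Uptown, East — every zone.
Total opening cost: 4 + 12 + 13 = 29.
No cover costs less than 29.

29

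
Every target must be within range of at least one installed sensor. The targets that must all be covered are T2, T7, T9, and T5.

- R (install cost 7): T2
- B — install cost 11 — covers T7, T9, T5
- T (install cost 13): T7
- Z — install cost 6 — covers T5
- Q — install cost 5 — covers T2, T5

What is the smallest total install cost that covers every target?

Choose B and Q: together they cover T2, T7, T9, T5 — every target.
Total install cost: 11 + 5 = 16.
No cover costs less than 16.

16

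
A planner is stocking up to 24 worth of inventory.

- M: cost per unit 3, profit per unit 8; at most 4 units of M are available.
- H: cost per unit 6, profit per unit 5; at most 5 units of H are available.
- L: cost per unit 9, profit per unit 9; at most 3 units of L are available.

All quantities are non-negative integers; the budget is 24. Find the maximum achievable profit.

Take 4×M and 2×H: cost 24 ≤ 24, profit 4·8 + 2·5 = 42.
M has the best ratio (8/3) and is taken to its limit of 4; remaining capacity is filled optimally with the others.

42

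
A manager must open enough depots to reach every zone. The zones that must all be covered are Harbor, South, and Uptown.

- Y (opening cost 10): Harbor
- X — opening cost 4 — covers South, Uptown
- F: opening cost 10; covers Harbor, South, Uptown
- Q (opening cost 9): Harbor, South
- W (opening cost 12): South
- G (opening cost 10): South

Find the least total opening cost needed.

10

The greedy cost-per-new-zone heuristic would pick X and Q for 13, but a cheaper cover exists.
F alone covers Harbor, South, Uptown — every zone.
Total opening cost: 10.
No cover costs less than 10.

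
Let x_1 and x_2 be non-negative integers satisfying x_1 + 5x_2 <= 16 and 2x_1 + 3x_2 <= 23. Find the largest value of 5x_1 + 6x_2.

The continuous relaxation peaks at (11.5, 0) with value 57.50; rounding to a feasible lattice point costs some objective.
(x_1,x_2)=(10,1): 1·10+5·1=15≤16, 2·10+3·1=23≤23, objective 56.
(x_1,x_2)=(11,0): 1·11+5·0=11≤16, 2·11+3·0=22≤23, objective 55.
(x_1,x_2)=(9,1): 1·9+5·1=14≤16, 2·9+3·1=21≤23, objective 51.
The best lattice point is (10,1), giving 56.

56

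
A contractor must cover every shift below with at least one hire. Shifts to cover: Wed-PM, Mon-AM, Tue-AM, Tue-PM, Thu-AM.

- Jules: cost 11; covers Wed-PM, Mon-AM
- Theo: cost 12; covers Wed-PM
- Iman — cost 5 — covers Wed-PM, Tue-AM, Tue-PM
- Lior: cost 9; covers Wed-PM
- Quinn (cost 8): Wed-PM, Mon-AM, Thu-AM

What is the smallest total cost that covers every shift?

Choose Iman and Quinn: together they cover Wed-PM, Mon-AM, Tue-AM, Tue-PM, Thu-AM — every shift.
Total cost: 5 + 8 = 13.
No cover costs less than 13.

13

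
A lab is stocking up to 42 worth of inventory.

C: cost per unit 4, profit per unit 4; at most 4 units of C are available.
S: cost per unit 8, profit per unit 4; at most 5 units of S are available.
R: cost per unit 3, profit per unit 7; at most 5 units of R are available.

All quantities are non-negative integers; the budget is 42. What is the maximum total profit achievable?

55

R has the best ratio (7/3); taking only R gives at most 5×7 = 35 (stopped by the supply cap of 5).
Mixing does better — 4×C, 1×S, and 5×R: cost 39 ≤ 42, profit 4·4 + 1·4 + 5·7 = 55.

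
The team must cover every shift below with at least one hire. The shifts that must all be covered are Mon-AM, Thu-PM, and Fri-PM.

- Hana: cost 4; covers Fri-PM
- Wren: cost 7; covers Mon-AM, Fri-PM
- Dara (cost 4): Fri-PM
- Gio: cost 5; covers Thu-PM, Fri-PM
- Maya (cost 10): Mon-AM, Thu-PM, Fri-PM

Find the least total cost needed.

This is a weighted set-cover instance.
The greedy cost-per-new-shift heuristic would pick Gio and Wren for 12, but a cheaper cover exists.
Maya alone covers Mon-AM, Thu-PM, Fri-PM — every shift.
Total cost: 10.
No cover costs less than 10.

10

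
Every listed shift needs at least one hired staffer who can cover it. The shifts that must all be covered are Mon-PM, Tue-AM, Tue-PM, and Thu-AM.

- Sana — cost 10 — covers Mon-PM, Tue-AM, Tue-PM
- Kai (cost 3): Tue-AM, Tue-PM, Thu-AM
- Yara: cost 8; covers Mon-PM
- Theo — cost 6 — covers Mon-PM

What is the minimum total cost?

9

Choose Kai and Theo: together they cover Mon-PM, Tue-AM, Tue-PM, Thu-AM — every shift.
Total cost: 3 + 6 = 9.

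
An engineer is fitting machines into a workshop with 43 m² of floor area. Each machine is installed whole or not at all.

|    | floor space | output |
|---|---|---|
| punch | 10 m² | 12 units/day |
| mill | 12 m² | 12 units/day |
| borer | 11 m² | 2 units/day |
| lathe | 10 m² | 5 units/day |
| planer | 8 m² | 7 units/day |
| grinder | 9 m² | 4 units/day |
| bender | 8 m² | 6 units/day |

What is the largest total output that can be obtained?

Allowing fractional choices, the relaxed optimum would be about 39.5, but machines are indivisible.
punch + mill + lathe + planer: floor space 10 + 12 + 10 + 8 = 40 ≤ 43, output 12 + 12 + 5 + 7 = 36.
punch + mill + planer + bender: floor space 10 + 12 + 8 + 8 = 38 ≤ 43, output 12 + 12 + 7 + 6 = 37.
Best is punch, mill, planer, and bender with total output 37.

37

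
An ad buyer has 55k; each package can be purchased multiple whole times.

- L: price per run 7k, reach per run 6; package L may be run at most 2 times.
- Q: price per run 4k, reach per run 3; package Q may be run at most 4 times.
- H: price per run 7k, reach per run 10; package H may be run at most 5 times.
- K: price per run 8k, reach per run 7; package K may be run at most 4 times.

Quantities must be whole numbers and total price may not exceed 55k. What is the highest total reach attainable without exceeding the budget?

67

3×Q, 5×H, and 1×K: price 55 ≤ 55, reach 3·3 + 5·10 + 1·7 = 66.
1×Q, 5×H, and 2×K: price 55 ≤ 55, reach 1·3 + 5·10 + 2·7 = 67.
Best is 67.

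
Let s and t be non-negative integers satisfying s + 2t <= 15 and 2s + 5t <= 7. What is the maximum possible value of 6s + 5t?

The continuous relaxation peaks at (3.5, 0) with value 21.00; rounding to a feasible lattice point costs some objective.
(s,t)=(3,0): 1·3+2·0=3≤15, 2·3+5·0=6≤7, objective 18.
(s,t)=(2,0): 1·2+2·0=2≤15, 2·2+5·0=4≤7, objective 12.
The best lattice point is (3,0), giving 18.

18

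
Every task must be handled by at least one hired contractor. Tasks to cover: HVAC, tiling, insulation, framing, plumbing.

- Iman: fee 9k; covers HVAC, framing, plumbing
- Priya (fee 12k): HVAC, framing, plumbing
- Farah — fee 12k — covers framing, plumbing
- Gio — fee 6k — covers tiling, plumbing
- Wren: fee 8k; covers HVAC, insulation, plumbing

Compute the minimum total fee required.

23

This is an integer covering problem.
Choose Iman, Gio, and Wren: together they cover HVAC, tiling, insulation, framing, plumbing — every task.
Total fee: 9 + 6 + 8 = 23.
No cover costs less than 23.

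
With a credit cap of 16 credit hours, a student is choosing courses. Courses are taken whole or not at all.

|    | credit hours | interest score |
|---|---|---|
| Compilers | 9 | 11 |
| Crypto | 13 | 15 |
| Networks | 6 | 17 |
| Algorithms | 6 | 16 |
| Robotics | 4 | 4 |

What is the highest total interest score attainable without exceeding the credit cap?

Allowing fractional choices, the relaxed optimum would be about 37.9, but courses are indivisible.
Networks + Algorithms + Robotics: credit hours 6 + 6 + 4 = 16 ≤ 16, interest score 17 + 16 + 4 = 37.
Networks + Algorithms: credit hours 6 + 6 = 12 ≤ 16, interest score 17 + 16 = 33.
Compilers + Networks: credit hours 9 + 6 = 15 ≤ 16, interest score 11 + 17 = 28.
Best is Networks, Algorithms, and Robotics with total interest score 37.

37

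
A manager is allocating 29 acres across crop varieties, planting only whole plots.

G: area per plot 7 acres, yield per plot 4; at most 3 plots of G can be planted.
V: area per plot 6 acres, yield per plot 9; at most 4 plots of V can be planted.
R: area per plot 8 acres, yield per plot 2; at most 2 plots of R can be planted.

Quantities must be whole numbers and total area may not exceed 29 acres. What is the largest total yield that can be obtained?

36

Take 4×V: area 24 ≤ 29, yield 4·9 = 36.
V has the best ratio (9/6) and is taken to its limit of 4; remaining capacity is filled optimally with the others.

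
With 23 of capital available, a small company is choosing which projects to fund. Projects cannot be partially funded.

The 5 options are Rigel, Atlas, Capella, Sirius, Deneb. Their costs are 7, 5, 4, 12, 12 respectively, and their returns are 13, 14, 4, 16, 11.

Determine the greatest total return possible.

34

Atlas + Capella + Sirius: cost 5 + 4 + 12 = 21 ≤ 23, return 14 + 4 + 16 = 34.
Rigel + Capella + Sirius: cost 7 + 4 + 12 = 23 ≤ 23, return 13 + 4 + 16 = 33.
Best is Atlas, Capella, and Sirius with total return 34.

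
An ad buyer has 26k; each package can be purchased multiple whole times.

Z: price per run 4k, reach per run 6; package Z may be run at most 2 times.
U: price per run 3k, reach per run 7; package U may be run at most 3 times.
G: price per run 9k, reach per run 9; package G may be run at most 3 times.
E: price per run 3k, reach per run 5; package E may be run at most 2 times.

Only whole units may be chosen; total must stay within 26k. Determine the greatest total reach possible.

U has the best ratio (7/3); taking only U gives at most 3×7 = 21 (stopped by the supply cap of 3).
Mixing does better — 2×Z, 3×U, and 2×E: price 23 ≤ 26, reach 2·6 + 3·7 + 2·5 = 43.

43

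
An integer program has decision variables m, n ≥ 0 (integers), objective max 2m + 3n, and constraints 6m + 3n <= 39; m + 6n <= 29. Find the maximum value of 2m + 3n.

20

The continuous relaxation peaks at (4.45, 4.09) with value 21.18; rounding to a feasible lattice point costs some objective.
(m,n)=(4,4): 6·4+3·4=36≤39, 1·4+6·4=28≤29, objective 20.
(m,n)=(5,3): 6·5+3·3=39≤39, 1·5+6·3=23≤29, objective 19.
The best lattice point is (4,4), giving 20.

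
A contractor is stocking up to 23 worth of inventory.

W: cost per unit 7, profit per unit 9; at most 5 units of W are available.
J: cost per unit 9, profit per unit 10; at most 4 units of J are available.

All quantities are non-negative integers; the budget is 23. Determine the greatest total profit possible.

28

W has the best ratio (9/7); taking only W gives at most 3×9 = 27 (stopped by the cost limit).
Mixing does better — 2×W and 1×J: cost 23 ≤ 23, profit 2·9 + 1·10 = 28.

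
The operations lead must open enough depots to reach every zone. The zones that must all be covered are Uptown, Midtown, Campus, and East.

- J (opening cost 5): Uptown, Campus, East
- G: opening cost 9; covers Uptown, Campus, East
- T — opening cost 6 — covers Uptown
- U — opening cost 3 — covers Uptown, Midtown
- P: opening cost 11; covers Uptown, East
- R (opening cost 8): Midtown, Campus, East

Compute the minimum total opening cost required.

8

Choose J and U: together they cover Uptown, Midtown, Campus, East — every zone.
Total opening cost: 5 + 3 = 8.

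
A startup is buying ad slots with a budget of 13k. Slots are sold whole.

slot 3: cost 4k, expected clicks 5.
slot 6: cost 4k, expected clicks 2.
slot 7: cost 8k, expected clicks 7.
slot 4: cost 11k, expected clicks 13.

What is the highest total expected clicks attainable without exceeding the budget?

13

Allowing fractional choices, the relaxed optimum would be about 15.6, but ad slots are indivisible.
slot 6 + slot 7: cost 4 + 8 = 12 ≤ 13, expected clicks 2 + 7 = 9.
slot 3 + slot 7: cost 4 + 8 = 12 ≤ 13, expected clicks 5 + 7 = 12.
slot 4: cost 11 ≤ 13, expected clicks 13.
Best is slot 4 with total expected clicks 13.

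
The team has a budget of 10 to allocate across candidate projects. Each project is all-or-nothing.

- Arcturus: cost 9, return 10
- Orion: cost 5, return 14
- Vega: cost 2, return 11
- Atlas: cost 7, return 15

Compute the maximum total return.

Take Vega and Atlas: cost 2 + 7 = 9 ≤ 10, return 11 + 15 = 26.
No other feasible combination does better.

26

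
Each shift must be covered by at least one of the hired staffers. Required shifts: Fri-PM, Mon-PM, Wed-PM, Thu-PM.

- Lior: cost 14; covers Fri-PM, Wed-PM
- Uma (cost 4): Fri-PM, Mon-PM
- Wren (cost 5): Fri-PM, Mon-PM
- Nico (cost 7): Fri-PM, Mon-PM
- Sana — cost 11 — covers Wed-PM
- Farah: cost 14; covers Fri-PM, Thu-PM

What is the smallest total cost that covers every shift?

29

Choose Uma, Sana, and Farah: together they cover Fri-PM, Mon-PM, Wed-PM, Thu-PM — every shift.
Total cost: 4 + 11 + 14 = 29.
No cover costs less than 29.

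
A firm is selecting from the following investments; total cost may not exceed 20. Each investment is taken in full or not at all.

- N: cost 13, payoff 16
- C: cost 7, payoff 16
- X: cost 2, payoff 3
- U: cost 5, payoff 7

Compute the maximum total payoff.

Treat it as a binary knapsack problem.
Allowing fractional choices, the relaxed optimum would be about 33.4, but investments are indivisible.
N + C: cost 13 + 7 = 20 ≤ 20, payoff 16 + 16 = 32.
C + X + U: cost 7 + 2 + 5 = 14 ≤ 20, payoff 16 + 3 + 7 = 26.
Best is N and C with total payoff 32.

32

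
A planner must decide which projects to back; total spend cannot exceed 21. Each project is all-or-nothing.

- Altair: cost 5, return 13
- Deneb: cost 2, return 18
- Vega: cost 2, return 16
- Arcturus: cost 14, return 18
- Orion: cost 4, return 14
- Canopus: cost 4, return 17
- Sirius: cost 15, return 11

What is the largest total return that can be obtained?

78

Allowing fractional choices, the relaxed optimum would be about 83.1, but projects are indivisible.
Deneb + Vega + Orion + Canopus: cost 2 + 2 + 4 + 4 = 12 ≤ 21, return 18 + 16 + 14 + 17 = 65.
Altair + Deneb + Vega + Orion + Canopus: cost 5 + 2 + 2 + 4 + 4 = 17 ≤ 21, return 13 + 18 + 16 + 14 + 17 = 78.
Best is Altair, Deneb, Vega, Orion, and Canopus with total return 78.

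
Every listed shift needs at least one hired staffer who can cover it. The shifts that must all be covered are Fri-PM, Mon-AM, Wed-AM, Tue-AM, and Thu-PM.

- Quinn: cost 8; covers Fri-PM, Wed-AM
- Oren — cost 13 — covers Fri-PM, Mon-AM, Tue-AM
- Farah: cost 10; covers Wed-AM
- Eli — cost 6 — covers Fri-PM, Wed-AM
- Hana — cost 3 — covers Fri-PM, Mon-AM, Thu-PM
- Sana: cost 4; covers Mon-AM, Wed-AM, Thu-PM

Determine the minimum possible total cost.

17

The greedy cost-per-new-shift heuristic would pick Hana, Sana, and Oren for 20, but a cheaper cover exists.
Choose Oren and Sana: together they cover Fri-PM, Mon-AM, Wed-AM, Tue-AM, Thu-PM — every shift.
Total cost: 13 + 4 = 17.
No cover costs less than 17.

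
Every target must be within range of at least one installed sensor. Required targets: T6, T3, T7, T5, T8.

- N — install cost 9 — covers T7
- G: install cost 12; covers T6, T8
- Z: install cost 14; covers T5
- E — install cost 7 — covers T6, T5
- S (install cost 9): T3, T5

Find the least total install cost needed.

The greedy cost-per-new-target heuristic would pick E, N, S, and G for 37, but a cheaper cover exists.
Choose N, G, and S: together they cover T6, T3, T7, T5, T8 — every target.
Total install cost: 9 + 12 + 9 = 30.
No cover costs less than 30.

30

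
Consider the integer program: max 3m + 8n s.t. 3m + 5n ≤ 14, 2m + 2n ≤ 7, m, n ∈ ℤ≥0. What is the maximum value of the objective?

19

(m,n)=(1,2) is feasible, giving 19.
(m,n)=(0,2) is feasible, giving 16.
(m,n)=(2,1) is feasible, giving 14.
(m,n)=(1,1) is feasible, giving 11.
Maximum is 19 at (m,n)=(1,2).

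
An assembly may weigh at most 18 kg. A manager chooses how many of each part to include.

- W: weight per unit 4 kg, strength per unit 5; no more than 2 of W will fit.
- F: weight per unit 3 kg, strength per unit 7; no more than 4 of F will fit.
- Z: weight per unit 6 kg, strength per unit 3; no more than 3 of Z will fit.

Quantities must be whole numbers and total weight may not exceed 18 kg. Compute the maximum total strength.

4×F and 1×Z: weight 18 ≤ 18, strength 4·7 + 1·3 = 31.
1×W and 4×F: weight 16 ≤ 18, strength 1·5 + 4·7 = 33.
Best is 33.

33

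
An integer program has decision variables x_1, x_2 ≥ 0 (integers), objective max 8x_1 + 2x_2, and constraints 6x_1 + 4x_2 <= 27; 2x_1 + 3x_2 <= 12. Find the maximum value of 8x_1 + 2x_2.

32

(x_1,x_2)=(4,0) is feasible, giving 32.
(x_1,x_2)=(3,1) is feasible, giving 26.
(x_1,x_2)=(3,0) is feasible, giving 24.
Maximum is 32 at (x_1,x_2)=(4,0).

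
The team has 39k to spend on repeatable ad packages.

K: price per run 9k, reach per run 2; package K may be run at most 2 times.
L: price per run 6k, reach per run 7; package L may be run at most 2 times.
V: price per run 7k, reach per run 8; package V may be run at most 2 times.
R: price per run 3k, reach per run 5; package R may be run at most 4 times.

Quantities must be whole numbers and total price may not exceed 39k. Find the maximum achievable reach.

Take 2×L, 2×V, and 4×R: price 38 ≤ 39, reach 2·7 + 2·8 + 4·5 = 50.
R has the best ratio (5/3) and is taken to its limit of 4; remaining capacity is filled optimally with the others.

50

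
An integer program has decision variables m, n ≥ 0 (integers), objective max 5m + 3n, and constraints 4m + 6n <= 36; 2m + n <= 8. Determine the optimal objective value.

The continuous relaxation peaks at (1.5, 5) with value 22.50; rounding to a feasible lattice point costs some objective.
(m,n)=(2,4): 4·2+6·4=32≤36, 2·2+1·4=8≤8, objective 22.
(m,n)=(1,5): 4·1+6·5=34≤36, 2·1+1·5=7≤8, objective 20.
(m,n)=(2,3): 4·2+6·3=26≤36, 2·2+1·3=7≤8, objective 19.
No feasible integer point exceeds 22.

22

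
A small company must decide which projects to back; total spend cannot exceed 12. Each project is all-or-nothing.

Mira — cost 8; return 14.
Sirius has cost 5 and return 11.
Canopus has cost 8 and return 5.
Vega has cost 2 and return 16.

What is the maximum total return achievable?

This is an integer program with binary decision variables.
Take Mira and Vega: cost 8 + 2 = 10 ≤ 12, return 14 + 16 = 30.
No other feasible combination does better.

30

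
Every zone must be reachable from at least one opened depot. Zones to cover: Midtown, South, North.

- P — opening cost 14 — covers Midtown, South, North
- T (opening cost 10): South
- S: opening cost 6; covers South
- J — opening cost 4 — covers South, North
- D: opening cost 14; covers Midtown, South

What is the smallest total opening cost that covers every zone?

14

The greedy cost-per-new-zone heuristic would pick J and P for 18, but a cheaper cover exists.
P alone covers Midtown, South, North — every zone.
Total opening cost: 14.
No cover costs less than 14.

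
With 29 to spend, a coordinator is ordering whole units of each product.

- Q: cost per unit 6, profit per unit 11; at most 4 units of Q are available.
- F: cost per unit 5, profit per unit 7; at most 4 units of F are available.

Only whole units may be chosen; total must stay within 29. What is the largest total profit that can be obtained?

51

Q has the best ratio (11/6); taking only Q gives at most 4×11 = 44 (stopped by the cost limit).
Mixing does better — 4×Q and 1×F: cost 29 ≤ 29, profit 4·11 + 1·7 = 51.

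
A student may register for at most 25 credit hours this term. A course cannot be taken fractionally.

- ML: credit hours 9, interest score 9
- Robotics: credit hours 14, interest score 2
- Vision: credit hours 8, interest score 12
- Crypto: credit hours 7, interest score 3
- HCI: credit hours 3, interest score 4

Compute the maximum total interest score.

25

Allowing fractional choices, the relaxed optimum would be about 27.1, but courses are indivisible.
ML + Vision + HCI: credit hours 9 + 8 + 3 = 20 ≤ 25, interest score 9 + 12 + 4 = 25.
ML + Vision + Crypto: credit hours 9 + 8 + 7 = 24 ≤ 25, interest score 9 + 12 + 3 = 24.
Best is ML, Vision, and HCI with total interest score 25.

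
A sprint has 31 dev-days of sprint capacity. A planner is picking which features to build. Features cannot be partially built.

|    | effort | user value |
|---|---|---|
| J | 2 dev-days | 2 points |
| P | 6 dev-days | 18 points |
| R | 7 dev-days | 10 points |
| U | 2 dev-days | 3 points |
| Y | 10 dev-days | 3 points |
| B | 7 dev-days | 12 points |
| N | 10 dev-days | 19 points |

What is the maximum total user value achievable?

59

Take P, R, B, and N: effort 6 + 7 + 7 + 10 = 30 ≤ 31, user value 18 + 10 + 12 + 19 = 59.
No other feasible combination does better.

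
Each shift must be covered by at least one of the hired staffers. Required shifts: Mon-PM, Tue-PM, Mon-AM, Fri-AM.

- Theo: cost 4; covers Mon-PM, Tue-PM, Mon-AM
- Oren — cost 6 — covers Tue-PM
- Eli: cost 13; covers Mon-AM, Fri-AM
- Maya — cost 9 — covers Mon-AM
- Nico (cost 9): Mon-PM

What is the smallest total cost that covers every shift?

17

This is a weighted set-cover instance.
Choose Theo and Eli: together they cover Mon-PM, Tue-PM, Mon-AM, Fri-AM — every shift.
Total cost: 4 + 13 = 17.
No cover costs less than 17.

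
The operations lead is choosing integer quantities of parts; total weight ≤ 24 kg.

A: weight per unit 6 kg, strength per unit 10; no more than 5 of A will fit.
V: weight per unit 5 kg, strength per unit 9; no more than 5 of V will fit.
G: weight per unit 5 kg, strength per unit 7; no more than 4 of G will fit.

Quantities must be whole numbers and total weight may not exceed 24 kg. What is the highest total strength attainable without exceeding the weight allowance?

40

This is a bounded integer knapsack.
4×A: weight 24 ≤ 24, strength 4·10 = 40.
3×A and 1×V: weight 23 ≤ 24, strength 3·10 + 1·9 = 39.
Best is 40.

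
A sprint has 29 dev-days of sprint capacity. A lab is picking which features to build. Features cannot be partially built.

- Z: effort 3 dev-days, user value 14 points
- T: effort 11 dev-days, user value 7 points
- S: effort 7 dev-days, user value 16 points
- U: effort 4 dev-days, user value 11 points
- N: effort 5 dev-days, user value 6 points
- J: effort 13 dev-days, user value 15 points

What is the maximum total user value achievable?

Treat it as a binary knapsack problem.
Take Z, S, U, and J: effort 3 + 7 + 4 + 13 = 27 ≤ 29, user value 14 + 16 + 11 + 15 = 56.
No other feasible combination does better.

56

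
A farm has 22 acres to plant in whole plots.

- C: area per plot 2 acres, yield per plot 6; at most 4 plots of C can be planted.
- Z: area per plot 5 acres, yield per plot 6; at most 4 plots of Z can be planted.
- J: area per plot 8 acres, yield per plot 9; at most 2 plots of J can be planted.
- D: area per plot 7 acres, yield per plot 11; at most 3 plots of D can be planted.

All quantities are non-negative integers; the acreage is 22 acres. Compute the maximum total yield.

Take 4×C and 2×D: area 22 ≤ 22, yield 4·6 + 2·11 = 46.
C has the best ratio (6/2) and is taken to its limit of 4; remaining capacity is filled optimally with the others.

46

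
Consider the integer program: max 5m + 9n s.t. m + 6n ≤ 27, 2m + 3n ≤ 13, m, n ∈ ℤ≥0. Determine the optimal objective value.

The continuous relaxation peaks at (0, 4.33) with value 39.00; rounding to a feasible lattice point costs some objective.
(m,n)=(2,3) is feasible, giving 37.
(m,n)=(0,4) is feasible, giving 36.
(m,n)=(3,2) is feasible, giving 33.
Maximum is 37 at (m,n)=(2,3).

37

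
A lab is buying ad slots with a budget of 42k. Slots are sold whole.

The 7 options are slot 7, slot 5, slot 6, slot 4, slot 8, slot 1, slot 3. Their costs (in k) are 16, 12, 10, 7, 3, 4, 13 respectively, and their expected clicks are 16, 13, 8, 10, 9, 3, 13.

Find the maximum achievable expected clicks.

Allowing fractional choices, the relaxed optimum would be about 52.0, but ad slots are indivisible.
slot 7 + slot 4 + slot 8 + slot 3: cost 16 + 7 + 3 + 13 = 39 ≤ 42, expected clicks 16 + 10 + 9 + 13 = 48.
slot 7 + slot 5 + slot 4 + slot 8: cost 16 + 12 + 7 + 3 = 38 ≤ 42, expected clicks 16 + 13 + 10 + 9 = 48.
slot 7 + slot 5 + slot 4 + slot 8 + slot 1: cost 16 + 12 + 7 + 3 + 4 = 42 ≤ 42, expected clicks 16 + 13 + 10 + 9 + 3 = 51.
Best is slot 7, slot 5, slot 4, slot 8, and slot 1 with total expected clicks 51.

51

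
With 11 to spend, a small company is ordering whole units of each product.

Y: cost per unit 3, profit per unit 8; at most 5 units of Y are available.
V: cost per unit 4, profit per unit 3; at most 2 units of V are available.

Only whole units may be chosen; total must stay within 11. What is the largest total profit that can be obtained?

Y has the best ratio (8/3); taking only Y gives at most 3×8 = 24 (stopped by the cost limit).
Optimal: 3×Y: cost 9 ≤ 11, profit 3·8 = 24.

24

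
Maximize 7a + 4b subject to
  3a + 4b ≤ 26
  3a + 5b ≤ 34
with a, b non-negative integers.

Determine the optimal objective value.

Relaxing integrality, the LP optimum is 60.67 at (a,b) = (8.67, 0), which is not an integer point.
(a,b)=(8,0): 3·8+4·0=24≤26, 3·8+5·0=24≤34, objective 56.
(a,b)=(7,1): 3·7+4·1=25≤26, 3·7+5·1=26≤34, objective 53.
Maximum is 56 at (a,b)=(8,0).

56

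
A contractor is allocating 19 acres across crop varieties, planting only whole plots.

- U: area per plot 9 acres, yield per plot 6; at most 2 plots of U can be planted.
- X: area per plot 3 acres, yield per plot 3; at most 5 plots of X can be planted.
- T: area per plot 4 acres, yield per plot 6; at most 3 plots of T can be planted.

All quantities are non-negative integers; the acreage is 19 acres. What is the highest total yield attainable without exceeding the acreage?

24

This is a bounded integer knapsack.
Take 2×X and 3×T: area 18 ≤ 19, yield 2·3 + 3·6 = 24.
T has the best ratio (6/4) and is taken to its limit of 3; remaining capacity is filled optimally with the others.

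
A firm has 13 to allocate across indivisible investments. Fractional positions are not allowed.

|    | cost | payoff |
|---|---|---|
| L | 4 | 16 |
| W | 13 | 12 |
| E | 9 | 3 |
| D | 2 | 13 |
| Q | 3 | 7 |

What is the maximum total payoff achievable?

36

L + D + Q: cost 4 + 2 + 3 = 9 ≤ 13, payoff 16 + 13 + 7 = 36.
L + D: cost 4 + 2 = 6 ≤ 13, payoff 16 + 13 = 29.
Best is L, D, and Q with total payoff 36.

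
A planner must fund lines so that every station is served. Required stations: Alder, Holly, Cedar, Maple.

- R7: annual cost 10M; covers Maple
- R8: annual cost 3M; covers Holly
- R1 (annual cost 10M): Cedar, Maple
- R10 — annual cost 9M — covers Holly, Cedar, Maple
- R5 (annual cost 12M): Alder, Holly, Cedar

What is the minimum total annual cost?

The greedy cost-per-new-station heuristic would pick R8, R10, and R5 for 24, but a cheaper cover exists.
Choose R10 and R5: together they cover Alder, Holly, Cedar, Maple — every station.
Total annual cost: 9 + 12 = 21.
No cover costs less than 21.

21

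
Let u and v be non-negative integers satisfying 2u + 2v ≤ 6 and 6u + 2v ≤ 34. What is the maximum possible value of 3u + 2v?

(u,v)=(3,0): 2·3+2·0=6≤6, 6·3+2·0=18≤34, objective 9.
(u,v)=(2,1): 2·2+2·1=6≤6, 6·2+2·1=14≤34, objective 8.
(u,v)=(2,0): 2·2+2·0=4≤6, 6·2+2·0=12≤34, objective 6.
Maximum is 9 at (u,v)=(3,0).

9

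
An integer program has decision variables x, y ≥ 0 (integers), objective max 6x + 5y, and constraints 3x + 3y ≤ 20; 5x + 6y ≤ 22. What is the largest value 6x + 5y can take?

The continuous relaxation peaks at (4.4, 0) with value 26.40; rounding to a feasible lattice point costs some objective.
(x,y)=(4,0): 3·4+3·0=12≤20, 5·4+6·0=20≤22, objective 24.
(x,y)=(3,1): 3·3+3·1=12≤20, 5·3+6·1=21≤22, objective 23.
(x,y)=(3,0): 3·3+3·0=9≤20, 5·3+6·0=15≤22, objective 18.
The best lattice point is (4,0), giving 24.

24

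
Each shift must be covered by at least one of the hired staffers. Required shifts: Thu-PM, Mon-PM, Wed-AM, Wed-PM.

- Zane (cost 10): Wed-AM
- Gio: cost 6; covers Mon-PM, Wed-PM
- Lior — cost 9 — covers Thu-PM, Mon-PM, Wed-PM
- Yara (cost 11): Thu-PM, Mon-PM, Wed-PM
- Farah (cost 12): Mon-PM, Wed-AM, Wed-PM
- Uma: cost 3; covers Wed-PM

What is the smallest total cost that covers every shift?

19

This is an integer covering problem.
The greedy cost-per-new-shift heuristic would pick Gio, Lior, and Zane for 25, but a cheaper cover exists.
Choose Zane and Lior: together they cover Thu-PM, Mon-PM, Wed-AM, Wed-PM — every shift.
Total cost: 10 + 9 = 19.
No cover costs less than 19.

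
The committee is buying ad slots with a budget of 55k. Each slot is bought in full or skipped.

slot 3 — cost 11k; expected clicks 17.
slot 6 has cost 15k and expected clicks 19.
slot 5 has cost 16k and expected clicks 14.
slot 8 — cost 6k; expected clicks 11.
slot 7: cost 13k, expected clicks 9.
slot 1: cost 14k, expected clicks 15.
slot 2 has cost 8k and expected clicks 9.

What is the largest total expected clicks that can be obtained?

Allowing fractional choices, the relaxed optimum would be about 71.9, but ad slots are indivisible.
slot 3 + slot 6 + slot 8 + slot 7 + slot 2: cost 11 + 15 + 6 + 13 + 8 = 53 ≤ 55, expected clicks 17 + 19 + 11 + 9 + 9 = 65.
slot 3 + slot 6 + slot 8 + slot 1 + slot 2: cost 11 + 15 + 6 + 14 + 8 = 54 ≤ 55, expected clicks 17 + 19 + 11 + 15 + 9 = 71.
slot 3 + slot 5 + slot 8 + slot 1 + slot 2: cost 11 + 16 + 6 + 14 + 8 = 55 ≤ 55, expected clicks 17 + 14 + 11 + 15 + 9 = 66.
Best is slot 3, slot 6, slot 8, slot 1, and slot 2 with total expected clicks 71.

71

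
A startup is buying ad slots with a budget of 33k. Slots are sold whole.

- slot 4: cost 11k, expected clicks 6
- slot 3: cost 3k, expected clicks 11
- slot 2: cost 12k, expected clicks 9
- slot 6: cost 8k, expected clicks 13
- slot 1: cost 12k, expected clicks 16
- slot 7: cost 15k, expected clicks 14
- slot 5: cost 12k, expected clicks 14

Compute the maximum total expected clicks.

43

Treat it as a binary knapsack problem.
Allowing fractional choices, the relaxed optimum would be about 51.7, but ad slots are indivisible.
slot 6 + slot 1 + slot 5: cost 8 + 12 + 12 = 32 ≤ 33, expected clicks 13 + 16 + 14 = 43.
slot 3 + slot 1 + slot 5: cost 3 + 12 + 12 = 27 ≤ 33, expected clicks 11 + 16 + 14 = 41.
Best is slot 6, slot 1, and slot 5 with total expected clicks 43.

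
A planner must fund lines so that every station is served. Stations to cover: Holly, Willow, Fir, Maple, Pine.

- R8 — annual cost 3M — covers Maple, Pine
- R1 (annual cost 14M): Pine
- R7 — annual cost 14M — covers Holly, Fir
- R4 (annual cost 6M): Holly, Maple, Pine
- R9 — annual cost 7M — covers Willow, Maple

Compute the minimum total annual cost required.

24

This is an integer covering problem.
The greedy cost-per-new-station heuristic would pick R8, R4, R9, and R7 for 30, but a cheaper cover exists.
Choose R8, R7, and R9: together they cover Holly, Willow, Fir, Maple, Pine — every station.
Total annual cost: 3 + 14 + 7 = 24.
No cover costs less than 24.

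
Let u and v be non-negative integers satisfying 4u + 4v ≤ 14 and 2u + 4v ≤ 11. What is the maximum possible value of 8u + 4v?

(u,v)=(3,0) is feasible, giving 24.
(u,v)=(2,1) is feasible, giving 20.
No feasible integer point exceeds 24.

24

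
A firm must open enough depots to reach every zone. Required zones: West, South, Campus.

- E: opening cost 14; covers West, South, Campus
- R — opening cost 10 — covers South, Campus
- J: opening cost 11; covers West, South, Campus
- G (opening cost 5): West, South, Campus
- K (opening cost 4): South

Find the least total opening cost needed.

This is a weighted set-cover instance.
G alone covers West, South, Campus — every zone.
Total opening cost: 5.
No cover costs less than 5.

5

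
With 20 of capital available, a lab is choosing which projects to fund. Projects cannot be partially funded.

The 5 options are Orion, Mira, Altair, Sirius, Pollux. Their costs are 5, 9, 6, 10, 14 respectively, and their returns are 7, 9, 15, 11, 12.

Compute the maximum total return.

31

Allowing fractional choices, the relaxed optimum would be about 31.9, but projects are indivisible.
Altair + Pollux: cost 6 + 14 = 20 ≤ 20, return 15 + 12 = 27.
Orion + Mira + Altair: cost 5 + 9 + 6 = 20 ≤ 20, return 7 + 9 + 15 = 31.
Best is Orion, Mira, and Altair with total return 31.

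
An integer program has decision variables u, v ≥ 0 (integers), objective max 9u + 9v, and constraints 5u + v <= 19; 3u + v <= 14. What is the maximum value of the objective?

(u,v)=(0,14) is feasible, giving 126.
(u,v)=(0,13) is feasible, giving 117.
The best lattice point is (0,14), giving 126.

126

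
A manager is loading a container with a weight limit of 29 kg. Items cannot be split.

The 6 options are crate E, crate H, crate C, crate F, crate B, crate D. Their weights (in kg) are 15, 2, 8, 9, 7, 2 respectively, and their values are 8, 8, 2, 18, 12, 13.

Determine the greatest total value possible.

53

Allowing fractional choices, the relaxed optimum would be about 55.8, but items are indivisible.
crate H + crate F + crate B + crate D: weight 2 + 9 + 7 + 2 = 20 ≤ 29, value 8 + 18 + 12 + 13 = 51.
crate H + crate C + crate F + crate B + crate D: weight 2 + 8 + 9 + 7 + 2 = 28 ≤ 29, value 8 + 2 + 18 + 12 + 13 = 53.
Best is crate H, crate C, crate F, crate B, and crate D with total value 53.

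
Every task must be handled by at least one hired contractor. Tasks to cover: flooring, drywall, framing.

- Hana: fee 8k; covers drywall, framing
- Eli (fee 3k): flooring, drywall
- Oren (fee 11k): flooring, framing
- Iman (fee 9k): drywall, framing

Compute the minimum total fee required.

11

Choose Hana and Eli: together they cover flooring, drywall, framing — every task.
Total fee: 8 + 3 = 11.
No cover costs less than 11.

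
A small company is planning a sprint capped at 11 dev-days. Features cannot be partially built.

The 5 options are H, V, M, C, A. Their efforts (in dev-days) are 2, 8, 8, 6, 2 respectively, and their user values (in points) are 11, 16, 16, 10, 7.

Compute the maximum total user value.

Allowing fractional choices, the relaxed optimum would be about 32.0, but features are indivisible.
H + M: effort 2 + 8 = 10 ≤ 11, user value 11 + 16 = 27.
H + V: effort 2 + 8 = 10 ≤ 11, user value 11 + 16 = 27.
H + C + A: effort 2 + 6 + 2 = 10 ≤ 11, user value 11 + 10 + 7 = 28.
Best is H, C, and A with total user value 28.

28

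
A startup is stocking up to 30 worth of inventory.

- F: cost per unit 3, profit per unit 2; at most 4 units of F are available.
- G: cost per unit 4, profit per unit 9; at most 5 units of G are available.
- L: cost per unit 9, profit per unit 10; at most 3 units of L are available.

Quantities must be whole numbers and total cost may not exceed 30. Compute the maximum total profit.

G has the best ratio (9/4); taking only G gives at most 5×9 = 45 (stopped by the supply cap of 5).
Mixing does better — 5×G and 1×L: cost 29 ≤ 30, profit 5·9 + 1·10 = 55.

55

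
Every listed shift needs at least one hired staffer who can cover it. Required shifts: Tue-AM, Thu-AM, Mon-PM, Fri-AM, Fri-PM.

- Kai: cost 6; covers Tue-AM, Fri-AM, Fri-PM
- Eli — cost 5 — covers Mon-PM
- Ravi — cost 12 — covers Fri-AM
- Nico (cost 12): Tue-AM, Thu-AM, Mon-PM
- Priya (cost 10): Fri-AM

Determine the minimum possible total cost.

Choose Kai and Nico: together they cover Tue-AM, Thu-AM, Mon-PM, Fri-AM, Fri-PM — every shift.
Total cost: 6 + 12 = 18.

18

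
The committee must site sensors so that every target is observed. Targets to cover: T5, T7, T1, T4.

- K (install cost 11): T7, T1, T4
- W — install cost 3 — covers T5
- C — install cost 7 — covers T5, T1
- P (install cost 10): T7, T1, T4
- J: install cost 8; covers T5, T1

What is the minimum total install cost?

13

Choose W and P: together they cover T5, T7, T1, T4 — every target.
Total install cost: 3 + 10 = 13.
No cover costs less than 13.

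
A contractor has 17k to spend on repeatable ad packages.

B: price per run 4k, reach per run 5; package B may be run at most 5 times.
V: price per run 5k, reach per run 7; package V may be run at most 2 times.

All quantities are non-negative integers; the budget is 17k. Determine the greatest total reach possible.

22

V has the best ratio (7/5); taking only V gives at most 2×7 = 14 (stopped by the supply cap of 2).
Mixing does better — 3×B and 1×V: price 17 ≤ 17, reach 3·5 + 1·7 = 22.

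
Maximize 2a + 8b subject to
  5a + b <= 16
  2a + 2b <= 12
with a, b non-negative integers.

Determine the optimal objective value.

48

(a,b)=(0,6): 5·0+1·6=6≤16, 2·0+2·6=12≤12, objective 48.
(a,b)=(1,5): 5·1+1·5=10≤16, 2·1+2·5=12≤12, objective 42.
(a,b)=(0,5): 5·0+1·5=5≤16, 2·0+2·5=10≤12, objective 40.
No feasible integer point exceeds 48.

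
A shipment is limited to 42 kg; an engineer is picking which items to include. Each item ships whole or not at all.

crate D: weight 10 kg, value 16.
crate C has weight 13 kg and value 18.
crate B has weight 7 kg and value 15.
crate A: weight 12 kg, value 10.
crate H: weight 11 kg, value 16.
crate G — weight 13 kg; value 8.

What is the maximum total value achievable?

65

crate D + crate C + crate B + crate H: weight 10 + 13 + 7 + 11 = 41 ≤ 42, value 16 + 18 + 15 + 16 = 65.
crate D + crate C + crate B + crate A: weight 10 + 13 + 7 + 12 = 42 ≤ 42, value 16 + 18 + 15 + 10 = 59.
crate D + crate B + crate A + crate H: weight 10 + 7 + 12 + 11 = 40 ≤ 42, value 16 + 15 + 10 + 16 = 57.
Best is crate D, crate C, crate B, and crate H with total value 65.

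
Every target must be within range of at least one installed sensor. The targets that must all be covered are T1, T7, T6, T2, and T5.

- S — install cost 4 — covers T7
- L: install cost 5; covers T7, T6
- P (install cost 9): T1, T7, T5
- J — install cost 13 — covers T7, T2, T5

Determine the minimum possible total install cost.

27

This is a weighted set-cover instance.
Choose L, P, and J: together they cover T1, T7, T6, T2, T5 — every target.
Total install cost: 5 + 9 + 13 = 27.
No cover costs less than 27.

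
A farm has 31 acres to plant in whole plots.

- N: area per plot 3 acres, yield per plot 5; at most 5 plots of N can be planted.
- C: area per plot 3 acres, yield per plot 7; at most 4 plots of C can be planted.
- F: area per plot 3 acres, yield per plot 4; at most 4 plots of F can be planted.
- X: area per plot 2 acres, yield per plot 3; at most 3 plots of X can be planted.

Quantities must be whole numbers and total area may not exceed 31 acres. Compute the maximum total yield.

59

5×N, 4×C, and 2×X: area 31 ≤ 31, yield 5·5 + 4·7 + 2·3 = 59.
4×N, 4×C, 1×F, and 2×X: area 31 ≤ 31, yield 4·5 + 4·7 + 1·4 + 2·3 = 58.
Best is 59.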